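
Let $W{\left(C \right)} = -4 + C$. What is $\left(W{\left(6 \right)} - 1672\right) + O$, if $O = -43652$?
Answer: $-45322$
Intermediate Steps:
$\left(W{\left(6 \right)} - 1672\right) + O = \left(\left(-4 + 6\right) - 1672\right) - 43652 = \left(2 - 1672\right) - 43652 = -1670 - 43652 = -45322$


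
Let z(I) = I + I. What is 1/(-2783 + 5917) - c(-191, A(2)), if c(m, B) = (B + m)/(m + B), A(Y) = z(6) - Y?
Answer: -3133/3134 ≈ -0.99968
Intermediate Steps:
z(I) = 2*I
A(Y) = 12 - Y (A(Y) = 2*6 - Y = 12 - Y)
c(m, B) = 1 (c(m, B) = (B + m)/(B + m) = 1)
1/(-2783 + 5917) - c(-191, A(2)) = 1/(-2783 + 5917) - 1*1 = 1/3134 - 1 = -3133/3134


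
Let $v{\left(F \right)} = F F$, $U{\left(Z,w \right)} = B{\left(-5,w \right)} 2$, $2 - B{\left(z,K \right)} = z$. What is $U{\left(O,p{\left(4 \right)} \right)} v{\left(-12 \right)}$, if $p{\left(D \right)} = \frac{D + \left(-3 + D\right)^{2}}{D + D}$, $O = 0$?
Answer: $2016$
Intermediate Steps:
$B{\left(z,K \right)} = 2 - z$
$p{\left(D \right)} = \frac{D + \left(-3 + D\right)^{2}}{2 D}$
$U{\left(Z,w \right)} = 14$ ($U{\left(Z,w \right)} = \left(2 - -5\right) 2 = \left(2 + 5\right) 2 = 7 \cdot 2 = 14$)
$v{\left(F \right)} = F^{2}$
$U{\left(O,p{\left(4 \right)} \right)} v{\left(-12 \right)} = 14 \left(-12\right)^{2} = 14 \cdot 144 = 2016$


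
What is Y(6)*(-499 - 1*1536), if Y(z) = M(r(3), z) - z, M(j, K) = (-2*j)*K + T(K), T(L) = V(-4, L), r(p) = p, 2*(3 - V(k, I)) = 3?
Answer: 164835/2 ≈ 82418.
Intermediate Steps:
V(k, I) = 3/2 (V(k, I) = 3 - ½*3 = 3 - 3/2 = 3/2)
T(L) = 3/2
M(j, K) = 3/2 - 2*K*j (M(j, K) = (-2*j)*K + 3/2 = -2*K*j + 3/2 = 3/2 - 2*K*j)
Y(z) = 3/2 - 7*z (Y(z) = (3/2 - 2*z*3) - z = (3/2 - 6*z) - z = 3/2 - 7*z)
Y(6)*(-499 - 1*1536) = (3/2 - 7*6)*(-499 - 1*1536) = (3/2 - 42)*(-499 - 1536) = -81/2*(-2035) = 164835/2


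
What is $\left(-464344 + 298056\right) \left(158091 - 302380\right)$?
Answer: $23993529232$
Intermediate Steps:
$\left(-464344 + 298056\right) \left(158091 - 302380\right) = \left(-166288\right) \left(-144289\right) = 23993529232$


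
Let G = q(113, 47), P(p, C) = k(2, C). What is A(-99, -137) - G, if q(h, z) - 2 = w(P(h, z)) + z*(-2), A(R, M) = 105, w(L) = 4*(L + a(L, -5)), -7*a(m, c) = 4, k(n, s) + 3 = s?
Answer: 163/7 ≈ 23.286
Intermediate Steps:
k(n, s) = -3 + s
P(p, C) = -3 + C
a(m, c) = -4/7 (a(m, c) = -⅐*4 = -4/7)
w(L) = -16/7 + 4*L (w(L) = 4*(L - 4/7) = 4*(-4/7 + L) = -16/7 + 4*L)
q(h, z) = -86/7 + 2*z (q(h, z) = 2 + ((-16/7 + 4*(-3 + z)) + z*(-2)) = 2 + ((-16/7 + (-12 + 4*z)) - 2*z) = 2 + ((-100/7 + 4*z) - 2*z) = 2 + (-100/7 + 2*z) = -86/7 + 2*z)
G = 572/7 (G = -86/7 + 2*47 = -86/7 + 94 = 572/7 ≈ 81.714)
A(-99, -137) - G = 105 - 1*572/7 = 105 - 572/7 = 163/7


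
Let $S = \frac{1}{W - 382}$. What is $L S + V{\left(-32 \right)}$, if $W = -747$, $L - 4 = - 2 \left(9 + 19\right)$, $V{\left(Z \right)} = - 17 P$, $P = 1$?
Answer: $- \frac{19141}{1129} \approx -16.954$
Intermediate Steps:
$V{\left(Z \right)} = -17$ ($V{\left(Z \right)} = \left(-17\right) 1 = -17$)
$L = -52$ ($L = 4 - 2 \left(9 + 19\right) = 4 - 56 = -52$)
$S = - \frac{1}{1129}$ ($S = \frac{1}{-747 - 382} = \frac{1}{-1129} = - \frac{1}{1129} \approx -0.00088574$)
$L S + V{\left(-32 \right)} = \left(-52\right) \left(- \frac{1}{1129}\right) - 17 = \frac{52}{1129} - 17 = - \frac{19141}{1129}$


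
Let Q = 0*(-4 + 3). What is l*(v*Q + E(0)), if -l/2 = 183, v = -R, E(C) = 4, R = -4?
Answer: -1464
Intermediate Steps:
Q = 0 (Q = 0*(-1) = 0)
v = 4 (v = -1*(-4) = 4)
l = -366 (l = -2*183 = -366)
l*(v*Q + E(0)) = -366*(4*0 + 4) = -366*(0 + 4) = -366*4 = -1464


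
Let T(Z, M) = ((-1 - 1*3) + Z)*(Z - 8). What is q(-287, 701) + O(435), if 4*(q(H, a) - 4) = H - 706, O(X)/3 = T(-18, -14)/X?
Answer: -139377/580 ≈ -240.31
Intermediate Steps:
T(Z, M) = (-8 + Z)*(-4 + Z) (T(Z, M) = ((-1 - 3) + Z)*(-8 + Z) = (-4 + Z)*(-8 + Z) = (-8 + Z)*(-4 + Z))
O(X) = 1716/X (O(X) = 3*((32 + (-18)² - 12*(-18))/X) = 3*((32 + 324 + 216)/X) = 3*(572/X) = 1716/X)
q(H, a) = -345/2 + H/4 (q(H, a) = 4 + (H - 706)/4 = 4 + (-706 + H)/4 = 4 + (-353/2 + H/4) = -345/2 + H/4)
q(-287, 701) + O(435) = (-345/2 + (¼)*(-287)) + 1716/435 = (-345/2 - 287/4) + 1716*(1/435) = -977/4 + 572/145 = -139377/580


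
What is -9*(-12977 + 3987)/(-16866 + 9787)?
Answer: -80910/7079 ≈ -11.430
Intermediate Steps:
-9*(-12977 + 3987)/(-16866 + 9787) = -(-80910)/(-7079) = -(-80910)*(-1)/7079 = -9*8990/7079 = -80910/7079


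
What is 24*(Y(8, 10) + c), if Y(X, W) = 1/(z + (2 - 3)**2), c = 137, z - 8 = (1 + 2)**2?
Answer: 9868/3 ≈ 3289.3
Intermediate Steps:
z = 17 (z = 8 + (1 + 2)**2 = 8 + 3**2 = 8 + 9 = 17)
Y(X, W) = 1/18 (Y(X, W) = 1/(17 + (2 - 3)**2) = 1/(17 + (-1)**2) = 1/(17 + 1) = 1/18)
24*(Y(8, 10) + c) = 24*(1/18 + 137) = 24*(2467/18) = 9868/3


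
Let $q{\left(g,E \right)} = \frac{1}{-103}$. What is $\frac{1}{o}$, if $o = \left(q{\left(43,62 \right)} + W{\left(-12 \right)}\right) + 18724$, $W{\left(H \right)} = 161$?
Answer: $\frac{103}{1945154} \approx 5.2952 \cdot 10^{-5}$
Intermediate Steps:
$q{\left(g,E \right)} = - \frac{1}{103}$
$o = \frac{1945154}{103}$ ($o = \left(- \frac{1}{103} + 161\right) + 18724 = \frac{16582}{103} + 18724 = \frac{1945154}{103} \approx 18885.0$)
$\frac{1}{o} = \frac{1}{\frac{1945154}{103}} = \frac{103}{1945154}$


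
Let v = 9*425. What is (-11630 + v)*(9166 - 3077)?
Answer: -47524645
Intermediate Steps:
v = 3825
(-11630 + v)*(9166 - 3077) = (-11630 + 3825)*(9166 - 3077) = -7805*6089 = -47524645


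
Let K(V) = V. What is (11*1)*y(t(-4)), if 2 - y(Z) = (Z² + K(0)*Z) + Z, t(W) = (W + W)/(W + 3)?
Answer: -770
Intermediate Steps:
t(W) = 2*W/(3 + W) (t(W) = (2*W)/(3 + W) = 2*W/(3 + W))
y(Z) = 2 - Z - Z² (y(Z) = 2 - ((Z² + 0*Z) + Z) = 2 - ((Z² + 0) + Z) = 2 - (Z² + Z) = 2 - (Z + Z²) = 2 + (-Z - Z²) = 2 - Z - Z²)
(11*1)*y(t(-4)) = (11*1)*(2 - 2*(-4)/(3 - 4) - (2*(-4)/(3 - 4))²) = 11*(2 - 2*(-4)/(-1) - (2*(-4)/(-1))²) = 11*(2 - 2*(-4)*(-1) - (2*(-4)*(-1))²) = 11*(2 - 1*8 - 1*8²) = 11*(2 - 8 - 1*64) = 11*(2 - 8 - 64) = 11*(-70) = -770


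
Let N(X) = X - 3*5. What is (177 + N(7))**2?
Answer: 28561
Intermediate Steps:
N(X) = -15 + X (N(X) = X - 15 = -15 + X)
(177 + N(7))**2 = (177 + (-15 + 7))**2 = (177 - 8)**2 = 169**2 = 28561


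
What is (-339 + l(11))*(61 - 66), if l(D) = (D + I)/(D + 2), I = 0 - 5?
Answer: 22005/13 ≈ 1692.7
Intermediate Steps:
I = -5
l(D) = (-5 + D)/(2 + D) (l(D) = (D - 5)/(D + 2) = (-5 + D)/(2 + D))
(-339 + l(11))*(61 - 66) = (-339 + (-5 + 11)/(2 + 11))*(61 - 66) = (-339 + 6/13)*(-5) = -4401/13*(-5) = 22005/13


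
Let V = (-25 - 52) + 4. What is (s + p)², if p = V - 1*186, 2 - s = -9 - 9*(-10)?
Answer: 114244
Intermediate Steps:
V = -73 (V = -77 + 4 = -73)
s = -79 (s = 2 - (-9 - 9*(-10)) = 2 - (-9 + 90) = 2 - 1*81 = 2 - 81 = -79)
p = -259 (p = -73 - 1*186 = -73 - 186 = -259)
(s + p)² = (-79 - 259)² = (-338)² = 114244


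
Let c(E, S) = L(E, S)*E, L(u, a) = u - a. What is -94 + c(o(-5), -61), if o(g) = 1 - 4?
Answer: -268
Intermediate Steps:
o(g) = -3
c(E, S) = E*(E - S) (c(E, S) = (E - S)*E = E*(E - S))
-94 + c(o(-5), -61) = -94 - 3*(-3 - 1*(-61)) = -94 - 3*(-3 + 61) = -94 - 3*58 = -94 - 174 = -268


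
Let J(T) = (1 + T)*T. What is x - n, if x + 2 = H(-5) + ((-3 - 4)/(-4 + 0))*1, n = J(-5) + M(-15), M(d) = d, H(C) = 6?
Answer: 3/4 ≈ 0.75000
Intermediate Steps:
J(T) = T*(1 + T)
n = 5 (n = -5*(1 - 5) - 15 = -5*(-4) - 15 = 20 - 15 = 5)
x = 23/4 (x = -2 + (6 + ((-3 - 4)/(-4 + 0))*1) = -2 + (6 - 7/(-4)*1) = -2 + (6 - 7*(-1/4)*1) = -2 + (6 + (7/4)*1) = -2 + (6 + 7/4) = -2 + 31/4 = 23/4 ≈ 5.7500)
x - n = 23/4 - 1*5 = 23/4 - 5 = 3/4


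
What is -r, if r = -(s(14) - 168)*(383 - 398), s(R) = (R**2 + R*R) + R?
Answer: -3570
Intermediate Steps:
s(R) = R + 2*R**2 (s(R) = (R**2 + R**2) + R = 2*R**2 + R = R + 2*R**2)
r = 3570 (r = -(14*(1 + 2*14) - 168)*(383 - 398) = -(14*(1 + 28) - 168)*(-15) = -(14*29 - 168)*(-15) = -(406 - 168)*(-15) = -238*(-15) = -1*(-3570) = 3570)
-r = -1*3570 = -3570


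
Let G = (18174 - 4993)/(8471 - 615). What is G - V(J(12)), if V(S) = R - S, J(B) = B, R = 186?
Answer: -1353763/7856 ≈ -172.32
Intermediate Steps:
V(S) = 186 - S
G = 13181/7856 ≈ 1.6778
G - V(J(12)) = 13181/7856 - (186 - 1*12) = 13181/7856 - (186 - 12) = 13181/7856 - 1*174 = 13181/7856 - 174 = -1353763/7856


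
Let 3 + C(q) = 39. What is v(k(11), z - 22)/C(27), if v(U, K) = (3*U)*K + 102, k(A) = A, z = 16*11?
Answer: 144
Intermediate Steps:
C(q) = 36 (C(q) = -3 + 39 = 36)
z = 176
v(U, K) = 102 + 3*K*U (v(U, K) = 3*K*U + 102 = 102 + 3*K*U)
v(k(11), z - 22)/C(27) = (102 + 3*(176 - 22)*11)/36 = (102 + 3*154*11)*(1/36) = (102 + 5082)*(1/36) = 5184*(1/36) = 144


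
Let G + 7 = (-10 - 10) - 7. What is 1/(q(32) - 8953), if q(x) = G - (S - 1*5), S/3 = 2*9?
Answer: -1/9036 ≈ -0.00011067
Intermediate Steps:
S = 54 (S = 3*(2*9) = 3*18 = 54)
G = -34 (G = -7 + ((-10 - 10) - 7) = -7 + (-20 - 7) = -7 - 27 = -34)
q(x) = -83 (q(x) = -34 - (54 - 1*5) = -34 - (54 - 5) = -34 - 1*49 = -34 - 49 = -83)
1/(q(32) - 8953) = 1/(-83 - 8953) = 1/(-9036) = -1/9036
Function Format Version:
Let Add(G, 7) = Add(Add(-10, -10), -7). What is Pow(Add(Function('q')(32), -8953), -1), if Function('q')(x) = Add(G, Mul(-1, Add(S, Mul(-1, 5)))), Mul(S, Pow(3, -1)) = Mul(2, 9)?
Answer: Rational(-1, 9036) ≈ -0.00011067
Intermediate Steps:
S = 54 (S = Mul(3, Mul(2, 9)) = Mul(3, 18) = 54)
G = -34 (G = Add(-7, Add(Add(-10, -10), -7)) = Add(-7, Add(-20, -7)) = Add(-7, -27) = -34)
Function('q')(x) = -83 (Function('q')(x) = Add(-34, Mul(-1, Add(54, Mul(-1, 5)))) = Add(-34, Mul(-1, Add(54, -5))) = Add(-34, Mul(-1, 49)) = Add(-34, -49) = -83)
Pow(Add(Function('q')(32), -8953), -1) = Pow(Add(-83, -8953), -1) = Pow(-9036, -1) = Rational(-1, 9036)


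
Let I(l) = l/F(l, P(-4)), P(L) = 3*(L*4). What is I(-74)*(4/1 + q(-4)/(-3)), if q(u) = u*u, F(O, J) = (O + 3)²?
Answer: 296/15123 ≈ 0.019573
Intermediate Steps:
P(L) = 12*L (P(L) = 3*(4*L) = 12*L)
F(O, J) = (3 + O)²
q(u) = u²
I(l) = l/(3 + l)² (I(l) = l/((3 + l)²) = l/(3 + l)²)
I(-74)*(4/1 + q(-4)/(-3)) = (-74/(3 - 74)²)*(4/1 + (-4)²/(-3)) = (-74/(-71)²)*(4*1 + 16*(-⅓)) = (-74*1/5041)*(4 - 16/3) = -74/5041*(-4/3) = 296/15123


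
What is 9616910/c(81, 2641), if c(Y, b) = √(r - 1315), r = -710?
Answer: -1923382*I/9 ≈ -2.1371e+5*I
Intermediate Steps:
c(Y, b) = 45*I (c(Y, b) = √(-710 - 1315) = √(-2025) = 45*I)
9616910/c(81, 2641) = 9616910/((45*I)) = 9616910*(-I/45) = -1923382*I/9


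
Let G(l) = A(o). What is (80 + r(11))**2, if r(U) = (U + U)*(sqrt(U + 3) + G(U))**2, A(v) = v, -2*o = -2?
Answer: 195204 + 36080*sqrt(14) ≈ 3.3020e+5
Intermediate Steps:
o = 1 (o = -1/2*(-2) = 1)
G(l) = 1
r(U) = 2*U*(1 + sqrt(3 + U))**2 (r(U) = (U + U)*(sqrt(U + 3) + 1)**2 = (2*U)*(sqrt(3 + U) + 1)**2 = (2*U)*(1 + sqrt(3 + U))**2 = 2*U*(1 + sqrt(3 + U))**2)
(80 + r(11))**2 = (80 + 2*11*(1 + sqrt(3 + 11))**2)**2 = (80 + 2*11*(1 + sqrt(14))**2)**2 = (80 + 22*(1 + sqrt(14))**2)**2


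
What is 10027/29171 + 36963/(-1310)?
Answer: -1065112303/38214010 ≈ -27.872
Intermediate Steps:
10027/29171 + 36963/(-1310) = 10027*(1/29171) + 36963*(-1/1310) = 10027/29171 - 36963/1310 = -1065112303/38214010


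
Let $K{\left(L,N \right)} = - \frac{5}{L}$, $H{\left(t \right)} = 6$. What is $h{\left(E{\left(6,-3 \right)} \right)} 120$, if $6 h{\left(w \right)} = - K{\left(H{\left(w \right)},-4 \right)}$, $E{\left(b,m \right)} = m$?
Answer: $\frac{50}{3} \approx 16.667$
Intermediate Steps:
$h{\left(w \right)} = \frac{5}{36}$ ($h{\left(w \right)} = \frac{\left(-1\right) \left(- \frac{5}{6}\right)}{6} = \frac{1}{6} \cdot \frac{5}{6} = \frac{5}{36}$)
$h{\left(E{\left(6,-3 \right)} \right)} 120 = \frac{5}{36} \cdot 120 = \frac{50}{3}$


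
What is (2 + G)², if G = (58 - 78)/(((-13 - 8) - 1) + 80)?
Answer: 2304/841 ≈ 2.7396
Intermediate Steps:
G = -10/29 (G = -20/((-21 - 1) + 80) = -20/(-22 + 80) = -20/58 = -20*1/58 = -10/29 ≈ -0.34483)
(2 + G)² = (2 - 10/29)² = (48/29)² = 2304/841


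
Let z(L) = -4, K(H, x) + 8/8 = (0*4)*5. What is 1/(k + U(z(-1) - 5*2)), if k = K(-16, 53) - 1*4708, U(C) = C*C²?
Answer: -1/7453 ≈ -0.00013417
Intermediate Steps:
K(H, x) = -1 (K(H, x) = -1 + (0*4)*5 = -1 + 0*5 = -1 + 0 = -1)
U(C) = C³
k = -4709 (k = -1 - 1*4708 = -1 - 4708 = -4709)
1/(k + U(z(-1) - 5*2)) = 1/(-4709 + (-4 - 5*2)³) = 1/(-4709 + (-4 - 10)³) = 1/(-4709 + (-14)³) = 1/(-4709 - 2744) = 1/(-7453) = -1/7453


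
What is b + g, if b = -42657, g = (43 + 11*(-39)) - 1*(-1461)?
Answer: -41582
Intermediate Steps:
g = 1075 (g = (43 - 429) + 1461 = -386 + 1461 = 1075)
b + g = -42657 + 1075 = -41582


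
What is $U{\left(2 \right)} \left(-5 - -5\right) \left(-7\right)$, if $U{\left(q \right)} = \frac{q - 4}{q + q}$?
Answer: $0$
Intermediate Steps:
$U{\left(q \right)} = \frac{-4 + q}{2 q}$
$U{\left(2 \right)} \left(-5 - -5\right) \left(-7\right) = \frac{-4 + 2}{2 \cdot 2} \left(-5 - -5\right) \left(-7\right) = \frac{1}{2} \cdot \frac{1}{2} \left(-2\right) \left(-5 + 5\right) \left(-7\right) = \left(- \frac{1}{2}\right) 0 \left(-7\right) = 0 \left(-7\right) = 0$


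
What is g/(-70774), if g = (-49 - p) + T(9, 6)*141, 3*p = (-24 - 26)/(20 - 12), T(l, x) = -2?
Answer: 3947/849288 ≈ 0.0046474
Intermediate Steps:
p = -25/12 (p = ((-24 - 26)/(20 - 12))/3 = (-50/8)/3 = (-50*⅛)/3 = (⅓)*(-25/4) = -25/12 ≈ -2.0833)
g = -3947/12 (g = (-49 - 1*(-25/12)) - 2*141 = (-49 + 25/12) - 282 = -563/12 - 282 = -3947/12 ≈ -328.92)
g/(-70774) = -3947/12/(-70774) = -3947/12*(-1/70774) = 3947/849288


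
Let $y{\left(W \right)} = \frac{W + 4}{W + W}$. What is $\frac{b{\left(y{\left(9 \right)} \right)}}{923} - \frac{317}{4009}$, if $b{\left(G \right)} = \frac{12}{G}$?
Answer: $- \frac{2937739}{48103991} \approx -0.061071$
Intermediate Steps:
$y{\left(W \right)} = \frac{4 + W}{2 W}$
$\frac{b{\left(y{\left(9 \right)} \right)}}{923} - \frac{317}{4009} = \frac{12 \frac{1}{\frac{1}{2} \cdot \frac{1}{9} \left(4 + 9\right)}}{923} - \frac{317}{4009} = \frac{12}{\frac{1}{2} \cdot \frac{1}{9} \cdot 13} \cdot \frac{1}{923} - \frac{317}{4009} = \frac{12}{\frac{13}{18}} \cdot \frac{1}{923} - \frac{317}{4009} = 12 \cdot \frac{18}{13} \cdot \frac{1}{923} - \frac{317}{4009} = \frac{216}{13} \cdot \frac{1}{923} - \frac{317}{4009} = \frac{216}{11999} - \frac{317}{4009} = - \frac{2937739}{48103991}$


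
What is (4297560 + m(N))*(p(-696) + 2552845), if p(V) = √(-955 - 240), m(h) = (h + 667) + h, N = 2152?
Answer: 10983694750695 + 4302531*I*√1195 ≈ 1.0984e+13 + 1.4873e+8*I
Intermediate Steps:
m(h) = 667 + 2*h (m(h) = (667 + h) + h = 667 + 2*h)
p(V) = I*√1195 (p(V) = √(-1195) = I*√1195)
(4297560 + m(N))*(p(-696) + 2552845) = (4297560 + (667 + 2*2152))*(I*√1195 + 2552845) = (4297560 + (667 + 4304))*(2552845 + I*√1195) = (4297560 + 4971)*(2552845 + I*√1195) = 4302531*(2552845 + I*√1195) = 10983694750695 + 4302531*I*√1195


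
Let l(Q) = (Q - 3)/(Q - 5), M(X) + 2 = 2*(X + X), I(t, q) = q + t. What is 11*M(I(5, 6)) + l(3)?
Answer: 462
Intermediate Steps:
M(X) = -2 + 4*X (M(X) = -2 + 2*(X + X) = -2 + 2*(2*X) = -2 + 4*X)
l(Q) = (-3 + Q)/(-5 + Q)
11*M(I(5, 6)) + l(3) = 11*(-2 + 4*(6 + 5)) + (-3 + 3)/(-5 + 3) = 11*(-2 + 4*11) + 0/(-2) = 11*(-2 + 44) - 1/2*0 = 11*42 + 0 = 462 + 0 = 462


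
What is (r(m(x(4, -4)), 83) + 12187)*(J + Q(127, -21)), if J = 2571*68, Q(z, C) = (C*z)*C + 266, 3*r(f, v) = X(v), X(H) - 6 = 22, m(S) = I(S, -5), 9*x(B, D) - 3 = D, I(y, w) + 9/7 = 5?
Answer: 8455754489/3 ≈ 2.8186e+9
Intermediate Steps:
I(y, w) = 26/7 (I(y, w) = -9/7 + 5 = 26/7)
x(B, D) = 1/3 + D/9
m(S) = 26/7
X(H) = 28 (X(H) = 6 + 22 = 28)
r(f, v) = 28/3 (r(f, v) = (1/3)*28 = 28/3)
Q(z, C) = 266 + z*C**2 (Q(z, C) = z*C**2 + 266 = 266 + z*C**2)
J = 174828
(r(m(x(4, -4)), 83) + 12187)*(J + Q(127, -21)) = (28/3 + 12187)*(174828 + (266 + 127*(-21)**2)) = 36589*(174828 + (266 + 127*441))/3 = 36589*(174828 + (266 + 56007))/3 = 36589*(174828 + 56273)/3 = (36589/3)*231101 = 8455754489/3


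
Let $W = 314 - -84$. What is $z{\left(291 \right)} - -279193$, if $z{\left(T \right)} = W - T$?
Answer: $279300$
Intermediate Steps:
$W = 398$ ($W = 314 + 84 = 398$)
$z{\left(T \right)} = 398 - T$
$z{\left(291 \right)} - -279193 = \left(398 - 291\right) - -279193 = \left(398 - 291\right) + 279193 = 107 + 279193 = 279300$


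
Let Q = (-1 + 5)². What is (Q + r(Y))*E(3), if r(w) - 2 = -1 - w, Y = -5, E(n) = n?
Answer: 66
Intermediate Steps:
Q = 16 (Q = 4² = 16)
r(w) = 1 - w (r(w) = 2 + (-1 - w) = 1 - w)
(Q + r(Y))*E(3) = (16 + (1 - 1*(-5)))*3 = (16 + (1 + 5))*3 = (16 + 6)*3 = 22*3 = 66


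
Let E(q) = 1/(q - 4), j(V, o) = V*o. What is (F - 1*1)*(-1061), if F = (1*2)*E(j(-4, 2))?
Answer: 7427/6 ≈ 1237.8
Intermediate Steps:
E(q) = 1/(-4 + q)
F = -⅙ (F = (1*2)/(-4 - 4*2) = 2/(-4 - 8) = 2/(-12) = 2*(-1/12) = -⅙ ≈ -0.16667)
(F - 1*1)*(-1061) = (-⅙ - 1*1)*(-1061) = (-⅙ - 1)*(-1061) = -7/6*(-1061) = 7427/6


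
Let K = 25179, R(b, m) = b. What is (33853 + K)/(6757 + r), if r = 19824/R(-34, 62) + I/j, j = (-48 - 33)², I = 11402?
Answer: 6584252184/688816711 ≈ 9.5588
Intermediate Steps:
j = 6561 (j = (-81)² = 6561)
r = -64838798/111537 (r = 19824/(-34) + 11402/6561 = 19824*(-1/34) + 11402*(1/6561) = -9912/17 + 11402/6561 = -64838798/111537 ≈ -581.32)
(33853 + K)/(6757 + r) = (33853 + 25179)/(6757 - 64838798/111537) = 59032/(688816711/111537) = 59032*(111537/688816711) = 6584252184/688816711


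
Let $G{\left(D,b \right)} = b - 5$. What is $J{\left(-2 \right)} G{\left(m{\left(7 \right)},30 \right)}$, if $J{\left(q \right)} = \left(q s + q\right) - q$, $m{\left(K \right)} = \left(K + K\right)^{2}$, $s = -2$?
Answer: $100$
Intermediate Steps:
$m{\left(K \right)} = 4 K^{2}$ ($m{\left(K \right)} = \left(2 K\right)^{2} = 4 K^{2}$)
$G{\left(D,b \right)} = -5 + b$
$J{\left(q \right)} = - 2 q$ ($J{\left(q \right)} = \left(q \left(-2\right) + q\right) - q = \left(- 2 q + q\right) - q = - q - q = - 2 q$)
$J{\left(-2 \right)} G{\left(m{\left(7 \right)},30 \right)} = \left(-2\right) \left(-2\right) \left(-5 + 30\right) = 4 \cdot 25 = 100$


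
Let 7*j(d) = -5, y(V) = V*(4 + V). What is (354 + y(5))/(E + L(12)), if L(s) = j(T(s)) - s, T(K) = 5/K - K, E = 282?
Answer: 2793/1885 ≈ 1.4817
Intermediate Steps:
T(K) = -K + 5/K
j(d) = -5/7 (j(d) = (⅐)*(-5) = -5/7)
L(s) = -5/7 - s
(354 + y(5))/(E + L(12)) = (354 + 5*(4 + 5))/(282 + (-5/7 - 1*12)) = (354 + 5*9)/(282 + (-5/7 - 12)) = (354 + 45)/(282 - 89/7) = 399/(1885/7) = 399*(7/1885) = 2793/1885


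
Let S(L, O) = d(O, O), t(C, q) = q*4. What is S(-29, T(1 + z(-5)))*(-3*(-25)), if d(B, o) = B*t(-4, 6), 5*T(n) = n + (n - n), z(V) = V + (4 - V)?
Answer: 1800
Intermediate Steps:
z(V) = 4
T(n) = n/5 (T(n) = (n + (n - n))/5 = (n + 0)/5 = n/5)
t(C, q) = 4*q
d(B, o) = 24*B (d(B, o) = B*(4*6) = B*24 = 24*B)
S(L, O) = 24*O
S(-29, T(1 + z(-5)))*(-3*(-25)) = (24*((1 + 4)/5))*(-3*(-25)) = (24*((1/5)*5))*75 = (24*1)*75 = 24*75 = 1800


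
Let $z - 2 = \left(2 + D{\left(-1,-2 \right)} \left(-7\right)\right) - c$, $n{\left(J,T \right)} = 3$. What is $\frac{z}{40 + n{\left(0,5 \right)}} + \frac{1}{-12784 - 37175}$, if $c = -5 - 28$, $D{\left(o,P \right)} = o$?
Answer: $\frac{2198153}{2148237} \approx 1.0232$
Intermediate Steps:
$c = -33$
$z = 44$ ($z = 2 + \left(\left(2 - -7\right) - -33\right) = 2 + \left(\left(2 + 7\right) + 33\right) = 2 + \left(9 + 33\right) = 2 + 42 = 44$)
$\frac{z}{40 + n{\left(0,5 \right)}} + \frac{1}{-12784 - 37175} = \frac{1}{40 + 3} \cdot 44 + \frac{1}{-12784 - 37175} = \frac{1}{43} \cdot 44 + \frac{1}{-49959} = \frac{1}{43} \cdot 44 - \frac{1}{49959} = \frac{44}{43} - \frac{1}{49959} = \frac{2198153}{2148237}$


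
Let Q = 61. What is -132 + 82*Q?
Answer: 4870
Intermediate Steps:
-132 + 82*Q = -132 + 82*61 = -132 + 5002 = 4870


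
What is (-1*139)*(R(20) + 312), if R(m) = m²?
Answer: -98968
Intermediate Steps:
(-1*139)*(R(20) + 312) = (-1*139)*(20² + 312) = -139*(400 + 312) = -139*712 = -98968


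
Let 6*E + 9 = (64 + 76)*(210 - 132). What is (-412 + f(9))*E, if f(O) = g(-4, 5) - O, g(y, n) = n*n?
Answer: -720126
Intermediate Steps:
g(y, n) = n**2
E = 3637/2 (E = -3/2 + ((64 + 76)*(210 - 132))/6 = -3/2 + (140*78)/6 = -3/2 + (1/6)*10920 = -3/2 + 1820 = 3637/2 ≈ 1818.5)
f(O) = 25 - O (f(O) = 5**2 - O = 25 - O)
(-412 + f(9))*E = (-412 + (25 - 1*9))*(3637/2) = (-412 + (25 - 9))*(3637/2) = (-412 + 16)*(3637/2) = -396*3637/2 = -720126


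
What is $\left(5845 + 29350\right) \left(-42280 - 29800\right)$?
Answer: $-2536855600$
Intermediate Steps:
$\left(5845 + 29350\right) \left(-42280 - 29800\right) = 35195 \left(-72080\right) = -2536855600$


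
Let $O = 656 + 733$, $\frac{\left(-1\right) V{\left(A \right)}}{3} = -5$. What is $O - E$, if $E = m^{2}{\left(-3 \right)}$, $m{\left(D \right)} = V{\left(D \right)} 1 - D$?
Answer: $1065$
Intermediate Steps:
$V{\left(A \right)} = 15$ ($V{\left(A \right)} = \left(-3\right) \left(-5\right) = 15$)
$O = 1389$
$m{\left(D \right)} = 15 - D$ ($m{\left(D \right)} = 15 \cdot 1 - D = 15 - D$)
$E = 324$ ($E = \left(15 - -3\right)^{2} = \left(15 + 3\right)^{2} = 18^{2} = 324$)
$O - E = 1389 - 324 = 1065$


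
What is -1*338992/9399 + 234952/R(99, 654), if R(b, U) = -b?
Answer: -747291352/310167 ≈ -2409.3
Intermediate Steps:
-1*338992/9399 + 234952/R(99, 654) = -1*338992/9399 + 234952/((-1*99)) = -338992*1/9399 + 234952/(-99) = -338992/9399 + 234952*(-1/99) = -338992/9399 - 234952/99 = -747291352/310167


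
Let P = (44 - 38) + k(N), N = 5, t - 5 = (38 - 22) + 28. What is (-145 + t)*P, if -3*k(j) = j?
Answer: -416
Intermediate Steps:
t = 49 (t = 5 + ((38 - 22) + 28) = 5 + (16 + 28) = 5 + 44 = 49)
k(j) = -j/3
P = 13/3 (P = (44 - 38) - ⅓*5 = 6 - 5/3 = 13/3 ≈ 4.3333)
(-145 + t)*P = (-145 + 49)*(13/3) = -96*13/3 = -416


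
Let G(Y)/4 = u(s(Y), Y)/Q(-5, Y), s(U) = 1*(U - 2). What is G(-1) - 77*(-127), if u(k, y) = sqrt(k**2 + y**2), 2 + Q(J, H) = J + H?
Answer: 9779 - sqrt(10)/2 ≈ 9777.4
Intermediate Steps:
s(U) = -2 + U (s(U) = 1*(-2 + U) = -2 + U)
Q(J, H) = -2 + H + J (Q(J, H) = -2 + (J + H) = -2 + (H + J) = -2 + H + J)
G(Y) = 4*sqrt(Y**2 + (-2 + Y)**2)/(-7 + Y) (G(Y) = 4*(sqrt((-2 + Y)**2 + Y**2)/(-2 + Y - 5)) = 4*(sqrt(Y**2 + (-2 + Y)**2)/(-7 + Y)) = 4*sqrt(Y**2 + (-2 + Y)**2)/(-7 + Y))
G(-1) - 77*(-127) = 4*sqrt((-1)**2 + (-2 - 1)**2)/(-7 - 1) - 77*(-127) = 4*sqrt(1 + (-3)**2)/(-8) + 9779 = 4*(-1/8)*sqrt(1 + 9) + 9779 = 4*(-1/8)*sqrt(10) + 9779 = -sqrt(10)/2 + 9779 = 9779 - sqrt(10)/2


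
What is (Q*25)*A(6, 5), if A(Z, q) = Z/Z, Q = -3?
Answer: -75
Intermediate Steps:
A(Z, q) = 1
(Q*25)*A(6, 5) = -3*25*1 = -75*1 = -75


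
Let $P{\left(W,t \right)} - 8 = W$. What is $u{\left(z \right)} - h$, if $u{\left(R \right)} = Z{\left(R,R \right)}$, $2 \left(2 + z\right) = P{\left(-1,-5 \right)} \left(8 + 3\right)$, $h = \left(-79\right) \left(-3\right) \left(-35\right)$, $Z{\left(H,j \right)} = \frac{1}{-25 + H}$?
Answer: $\frac{190787}{23} \approx 8295.1$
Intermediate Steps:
$P{\left(W,t \right)} = 8 + W$
$h = -8295$ ($h = 237 \left(-35\right) = -8295$)
$z = \frac{73}{2}$ ($z = -2 + \frac{\left(8 - 1\right) \left(8 + 3\right)}{2} = -2 + \frac{7 \cdot 11}{2} = -2 + \frac{1}{2} \cdot 77 = -2 + \frac{77}{2} = \frac{73}{2} \approx 36.5$)
$u{\left(R \right)} = \frac{1}{-25 + R}$
$u{\left(z \right)} - h = \frac{1}{-25 + \frac{73}{2}} - -8295 = \frac{1}{\frac{23}{2}} + 8295 = \frac{2}{23} + 8295 = \frac{190787}{23}$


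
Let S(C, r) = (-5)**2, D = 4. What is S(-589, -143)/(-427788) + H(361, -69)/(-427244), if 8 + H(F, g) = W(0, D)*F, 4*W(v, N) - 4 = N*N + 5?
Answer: -57203263/10751168016 ≈ -0.0053207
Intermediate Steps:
W(v, N) = 9/4 + N**2/4 (W(v, N) = 1 + (N*N + 5)/4 = 1 + (N**2 + 5)/4 = 1 + (5 + N**2)/4 = 1 + (5/4 + N**2/4) = 9/4 + N**2/4)
S(C, r) = 25
H(F, g) = -8 + 25*F/4 (H(F, g) = -8 + (9/4 + (1/4)*4**2)*F = -8 + (9/4 + (1/4)*16)*F = -8 + (9/4 + 4)*F = -8 + 25*F/4)
S(-589, -143)/(-427788) + H(361, -69)/(-427244) = 25/(-427788) + (-8 + (25/4)*361)/(-427244) = 25*(-1/427788) + (-8 + 9025/4)*(-1/427244) = -25/427788 + (8993/4)*(-1/427244) = -25/427788 - 529/100528 = -57203263/10751168016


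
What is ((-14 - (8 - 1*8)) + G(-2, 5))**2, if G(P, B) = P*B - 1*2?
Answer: 676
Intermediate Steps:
G(P, B) = -2 + B*P (G(P, B) = B*P - 2 = -2 + B*P)
((-14 - (8 - 1*8)) + G(-2, 5))**2 = ((-14 - (8 - 1*8)) + (-2 + 5*(-2)))**2 = ((-14 - (8 - 8)) + (-2 - 10))**2 = ((-14 - 1*0) - 12)**2 = ((-14 + 0) - 12)**2 = (-14 - 12)**2 = (-26)**2 = 676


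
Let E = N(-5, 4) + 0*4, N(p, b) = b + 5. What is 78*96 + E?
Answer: 7497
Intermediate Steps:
N(p, b) = 5 + b
E = 9 (E = (5 + 4) + 0*4 = 9 + 0 = 9)
78*96 + E = 78*96 + 9 = 7488 + 9 = 7497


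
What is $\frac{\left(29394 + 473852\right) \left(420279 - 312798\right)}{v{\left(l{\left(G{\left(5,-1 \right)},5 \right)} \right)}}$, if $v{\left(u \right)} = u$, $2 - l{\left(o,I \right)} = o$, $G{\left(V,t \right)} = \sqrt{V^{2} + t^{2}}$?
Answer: $-4917216666 - 2458608333 \sqrt{26} \approx -1.7454 \cdot 10^{10}$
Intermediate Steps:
$l{\left(o,I \right)} = 2 - o$
$\frac{\left(29394 + 473852\right) \left(420279 - 312798\right)}{v{\left(l{\left(G{\left(5,-1 \right)},5 \right)} \right)}} = \frac{\left(29394 + 473852\right) \left(420279 - 312798\right)}{2 - \sqrt{5^{2} + \left(-1\right)^{2}}} = \frac{503246 \cdot 107481}{2 - \sqrt{25 + 1}} = \frac{54089383326}{2 - \sqrt{26}}$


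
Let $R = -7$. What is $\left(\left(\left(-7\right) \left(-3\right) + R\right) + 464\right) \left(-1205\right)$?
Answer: $-575990$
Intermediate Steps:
$\left(\left(\left(-7\right) \left(-3\right) + R\right) + 464\right) \left(-1205\right) = \left(\left(\left(-7\right) \left(-3\right) - 7\right) + 464\right) \left(-1205\right) = \left(\left(21 - 7\right) + 464\right) \left(-1205\right) = \left(14 + 464\right) \left(-1205\right) = 478 \left(-1205\right) = -575990$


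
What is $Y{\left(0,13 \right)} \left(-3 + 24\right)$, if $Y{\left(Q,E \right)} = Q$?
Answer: $0$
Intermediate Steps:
$Y{\left(0,13 \right)} \left(-3 + 24\right) = 0 \left(-3 + 24\right) = 0 \cdot 21 = 0$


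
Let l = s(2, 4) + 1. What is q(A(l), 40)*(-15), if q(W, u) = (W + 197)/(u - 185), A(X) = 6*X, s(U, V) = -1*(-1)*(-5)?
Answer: 519/29 ≈ 17.897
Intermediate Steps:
s(U, V) = -5 (s(U, V) = 1*(-5) = -5)
l = -4 (l = -5 + 1 = -4)
q(W, u) = (197 + W)/(-185 + u)
q(A(l), 40)*(-15) = ((197 + 6*(-4))/(-185 + 40))*(-15) = ((197 - 24)/(-145))*(-15) = -1/145*173*(-15) = -173/145*(-15) = 519/29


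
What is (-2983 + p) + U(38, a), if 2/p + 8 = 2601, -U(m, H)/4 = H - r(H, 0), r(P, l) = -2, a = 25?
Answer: -8014961/2593 ≈ -3091.0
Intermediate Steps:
U(m, H) = -8 - 4*H (U(m, H) = -4*(H - 1*(-2)) = -4*(H + 2) = -4*(2 + H) = -8 - 4*H)
p = 2/2593 (p = 2/(-8 + 2601) = 2/2593 ≈ 0.00077131)
(-2983 + p) + U(38, a) = (-2983 + 2/2593) + (-8 - 4*25) = -7734917/2593 + (-8 - 100) = -7734917/2593 - 108 = -8014961/2593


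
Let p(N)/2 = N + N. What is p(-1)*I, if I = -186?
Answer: 744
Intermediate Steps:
p(N) = 4*N (p(N) = 2*(N + N) = 2*(2*N) = 4*N)
p(-1)*I = (4*(-1))*(-186) = -4*(-186) = 744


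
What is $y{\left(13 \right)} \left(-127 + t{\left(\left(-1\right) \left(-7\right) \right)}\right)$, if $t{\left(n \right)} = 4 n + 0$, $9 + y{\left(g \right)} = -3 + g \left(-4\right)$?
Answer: $6336$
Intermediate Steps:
$y{\left(g \right)} = -12 - 4 g$ ($y{\left(g \right)} = -9 + \left(-3 + g \left(-4\right)\right) = -9 - \left(3 + 4 g\right) = -12 - 4 g$)
$t{\left(n \right)} = 4 n$
$y{\left(13 \right)} \left(-127 + t{\left(\left(-1\right) \left(-7\right) \right)}\right) = \left(-12 - 52\right) \left(-127 + 4 \left(\left(-1\right) \left(-7\right)\right)\right) = \left(-12 - 52\right) \left(-127 + 4 \cdot 7\right) = - 64 \left(-127 + 28\right) = \left(-64\right) \left(-99\right) = 6336$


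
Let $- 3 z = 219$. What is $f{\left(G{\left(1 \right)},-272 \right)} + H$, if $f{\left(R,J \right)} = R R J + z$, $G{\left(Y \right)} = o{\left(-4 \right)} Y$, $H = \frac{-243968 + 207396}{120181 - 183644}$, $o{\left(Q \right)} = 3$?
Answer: $- \frac{159953651}{63463} \approx -2520.4$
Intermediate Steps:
$z = -73$ ($z = \left(- \frac{1}{3}\right) 219 = -73$)
$H = \frac{36572}{63463}$ ($H = - \frac{36572}{-63463} = \left(-36572\right) \left(- \frac{1}{63463}\right) = \frac{36572}{63463} \approx 0.57627$)
$G{\left(Y \right)} = 3 Y$
$f{\left(R,J \right)} = -73 + J R^{2}$ ($f{\left(R,J \right)} = R R J - 73 = R^{2} J - 73 = J R^{2} - 73 = -73 + J R^{2}$)
$f{\left(G{\left(1 \right)},-272 \right)} + H = \left(-73 - 272 \left(3 \cdot 1\right)^{2}\right) + \frac{36572}{63463} = \left(-73 - 272 \cdot 3^{2}\right) + \frac{36572}{63463} = \left(-73 - 2448\right) + \frac{36572}{63463} = -2521 + \frac{36572}{63463} = - \frac{159953651}{63463}$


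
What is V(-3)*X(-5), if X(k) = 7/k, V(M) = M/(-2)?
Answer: -21/10 ≈ -2.1000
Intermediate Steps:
V(M) = -M/2 (V(M) = M*(-½) = -M/2)
V(-3)*X(-5) = (-½*(-3))*(7/(-5)) = 3*(7*(-⅕))/2 = (3/2)*(-7/5) = -21/10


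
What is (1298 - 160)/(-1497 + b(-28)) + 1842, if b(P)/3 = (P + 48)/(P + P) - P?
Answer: 36450142/19797 ≈ 1841.2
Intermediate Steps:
b(P) = -3*P + 3*(48 + P)/(2*P) (b(P) = 3*((P + 48)/(P + P) - P) = 3*((48 + P)/((2*P)) - P) = 3*((48 + P)*(1/(2*P)) - P) = 3*((48 + P)/(2*P) - P) = 3*(-P + (48 + P)/(2*P)) = -3*P + 3*(48 + P)/(2*P))
(1298 - 160)/(-1497 + b(-28)) + 1842 = (1298 - 160)/(-1497 + (3/2 - 3*(-28) + 72/(-28))) + 1842 = 1138/(-1497 + (3/2 + 84 + 72*(-1/28))) + 1842 = 1138/(-1497 + (3/2 + 84 - 18/7)) + 1842 = 1138/(-1497 + 1161/14) + 1842 = 1138/(-19797/14) + 1842 = 1138*(-14/19797) + 1842 = -15932/19797 + 1842 = 36450142/19797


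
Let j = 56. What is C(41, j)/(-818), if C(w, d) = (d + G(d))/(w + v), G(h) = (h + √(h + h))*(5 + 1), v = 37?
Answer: -98/15951 - 2*√7/5317 ≈ -0.0071390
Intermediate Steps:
G(h) = 6*h + 6*√2*√h (G(h) = (h + √(2*h))*6 = (h + √2*√h)*6 = 6*h + 6*√2*√h)
C(w, d) = (7*d + 6*√2*√d)/(37 + w) (C(w, d) = (d + (6*d + 6*√2*√d))/(w + 37) = (7*d + 6*√2*√d)/(37 + w))
C(41, j)/(-818) = ((7*56 + 6*√2*√56)/(37 + 41))/(-818) = ((392 + 6*√2*(2*√14))/78)*(-1/818) = ((392 + 24*√7)/78)*(-1/818) = (196/39 + 4*√7/13)*(-1/818) = -98/15951 - 2*√7/5317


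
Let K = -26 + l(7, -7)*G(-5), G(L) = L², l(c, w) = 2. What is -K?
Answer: -24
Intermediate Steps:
K = 24 (K = -26 + 2*(-5)² = -26 + 2*25 = -26 + 50 = 24)
-K = -1*24 = -24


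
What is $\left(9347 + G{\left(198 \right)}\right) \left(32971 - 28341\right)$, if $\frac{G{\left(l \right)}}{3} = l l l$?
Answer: $107862901490$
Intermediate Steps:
$G{\left(l \right)} = 3 l^{3}$ ($G{\left(l \right)} = 3 l l l = 3 l^{2} l = 3 l^{3}$)
$\left(9347 + G{\left(198 \right)}\right) \left(32971 - 28341\right) = \left(9347 + 3 \cdot 198^{3}\right) \left(32971 - 28341\right) = \left(9347 + 3 \cdot 7762392\right) 4630 = \left(9347 + 23287176\right) 4630 = 23296523 \cdot 4630 = 107862901490$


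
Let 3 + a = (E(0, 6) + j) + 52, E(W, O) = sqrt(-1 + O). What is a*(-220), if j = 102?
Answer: -33220 - 220*sqrt(5) ≈ -33712.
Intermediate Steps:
a = 151 + sqrt(5) (a = -3 + ((sqrt(-1 + 6) + 102) + 52) = -3 + ((sqrt(5) + 102) + 52) = -3 + ((102 + sqrt(5)) + 52) = -3 + (154 + sqrt(5)) = 151 + sqrt(5) ≈ 153.24)
a*(-220) = (151 + sqrt(5))*(-220) = -33220 - 220*sqrt(5)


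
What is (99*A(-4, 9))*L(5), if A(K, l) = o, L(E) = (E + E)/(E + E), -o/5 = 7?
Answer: -3465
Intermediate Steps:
o = -35 (o = -5*7 = -35)
L(E) = 1 (L(E) = (2*E)/((2*E)) = (2*E)*(1/(2*E)) = 1)
A(K, l) = -35
(99*A(-4, 9))*L(5) = (99*(-35))*1 = -3465*1 = -3465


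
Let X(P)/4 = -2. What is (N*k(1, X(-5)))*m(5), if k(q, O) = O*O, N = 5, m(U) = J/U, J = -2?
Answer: -128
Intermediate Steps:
m(U) = -2/U
X(P) = -8 (X(P) = 4*(-2) = -8)
k(q, O) = O²
(N*k(1, X(-5)))*m(5) = (5*(-8)²)*(-2/5) = (5*64)*(-2*⅕) = 320*(-⅖) = -128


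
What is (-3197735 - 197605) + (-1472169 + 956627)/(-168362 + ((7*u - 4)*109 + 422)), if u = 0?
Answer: -285846626149/84188 ≈ -3.3953e+6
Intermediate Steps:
(-3197735 - 197605) + (-1472169 + 956627)/(-168362 + ((7*u - 4)*109 + 422)) = (-3197735 - 197605) + (-1472169 + 956627)/(-168362 + ((7*0 - 4)*109 + 422)) = -3395340 - 515542/(-168362 + ((0 - 4)*109 + 422)) = -3395340 - 515542/(-168362 + (-4*109 + 422)) = -3395340 - 515542/(-168362 + (-436 + 422)) = -3395340 - 515542/(-168362 - 14) = -3395340 - 515542/(-168376) = -3395340 - 515542*(-1/168376) = -3395340 + 257771/84188 = -285846626149/84188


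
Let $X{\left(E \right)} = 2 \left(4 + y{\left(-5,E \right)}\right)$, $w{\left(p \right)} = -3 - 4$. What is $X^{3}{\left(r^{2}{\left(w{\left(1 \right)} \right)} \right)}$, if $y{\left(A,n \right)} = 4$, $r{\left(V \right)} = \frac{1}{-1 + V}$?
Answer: $4096$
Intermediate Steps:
$w{\left(p \right)} = -7$ ($w{\left(p \right)} = -3 - 4 = -7$)
$X{\left(E \right)} = 16$ ($X{\left(E \right)} = 2 \left(4 + 4\right) = 2 \cdot 8 = 16$)
$X^{3}{\left(r^{2}{\left(w{\left(1 \right)} \right)} \right)} = 16^{3} = 4096$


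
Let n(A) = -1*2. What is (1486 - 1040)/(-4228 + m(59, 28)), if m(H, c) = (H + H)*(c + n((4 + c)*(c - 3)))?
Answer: -223/580 ≈ -0.38448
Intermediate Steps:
n(A) = -2
m(H, c) = 2*H*(-2 + c) (m(H, c) = (H + H)*(c - 2) = (2*H)*(-2 + c) = 2*H*(-2 + c))
(1486 - 1040)/(-4228 + m(59, 28)) = (1486 - 1040)/(-4228 + 2*59*(-2 + 28)) = 446/(-4228 + 2*59*26) = 446/(-4228 + 3068) = 446/(-1160) = 446*(-1/1160) = -223/580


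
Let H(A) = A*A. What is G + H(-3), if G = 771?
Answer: 780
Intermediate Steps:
H(A) = A**2
G + H(-3) = 771 + (-3)**2 = 771 + 9 = 780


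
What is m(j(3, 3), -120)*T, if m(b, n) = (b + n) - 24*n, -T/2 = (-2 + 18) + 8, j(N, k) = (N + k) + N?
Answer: -132912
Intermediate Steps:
j(N, k) = k + 2*N
T = -48 (T = -2*((-2 + 18) + 8) = -2*(16 + 8) = -2*24 = -48)
m(b, n) = b - 23*n
m(j(3, 3), -120)*T = ((3 + 2*3) - 23*(-120))*(-48) = ((3 + 6) + 2760)*(-48) = (9 + 2760)*(-48) = 2769*(-48) = -132912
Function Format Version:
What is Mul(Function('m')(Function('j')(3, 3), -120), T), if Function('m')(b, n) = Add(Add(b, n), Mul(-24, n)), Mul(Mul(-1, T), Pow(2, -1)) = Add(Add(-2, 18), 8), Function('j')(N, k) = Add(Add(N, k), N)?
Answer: -132912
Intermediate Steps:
Function('j')(N, k) = Add(k, Mul(2, N))
T = -48 (T = Mul(-2, Add(Add(-2, 18), 8)) = Mul(-2, Add(16, 8)) = Mul(-2, 24) = -48)
Function('m')(b, n) = Add(b, Mul(-23, n))
Mul(Function('m')(Function('j')(3, 3), -120), T) = Mul(Add(Add(3, Mul(2, 3)), Mul(-23, -120)), -48) = Mul(Add(Add(3, 6), 2760), -48) = Mul(Add(9, 2760), -48) = Mul(2769, -48) = -132912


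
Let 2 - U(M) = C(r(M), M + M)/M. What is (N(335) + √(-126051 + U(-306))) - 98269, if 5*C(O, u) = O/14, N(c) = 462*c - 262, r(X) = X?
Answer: 56239 + I*√617640170/70 ≈ 56239.0 + 355.03*I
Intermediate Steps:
N(c) = -262 + 462*c
C(O, u) = O/70 (C(O, u) = (O/14)/5 = O/70)
U(M) = 139/70 (U(M) = 2 - M/70/M = 2 - 1*1/70 = 2 - 1/70 = 139/70)
(N(335) + √(-126051 + U(-306))) - 98269 = ((-262 + 462*335) + √(-126051 + 139/70)) - 98269 = ((-262 + 154770) + √(-8823431/70)) - 98269 = (154508 + I*√617640170/70) - 98269 = 56239 + I*√617640170/70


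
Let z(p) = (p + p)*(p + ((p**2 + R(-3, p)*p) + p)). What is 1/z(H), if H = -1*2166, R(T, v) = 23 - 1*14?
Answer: -1/20220606360 ≈ -4.9454e-11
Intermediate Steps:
R(T, v) = 9 (R(T, v) = 23 - 14 = 9)
H = -2166
z(p) = 2*p*(p**2 + 11*p) (z(p) = (p + p)*(p + ((p**2 + 9*p) + p)) = (2*p)*(p + (p**2 + 10*p)) = (2*p)*(p**2 + 11*p) = 2*p*(p**2 + 11*p))
1/z(H) = 1/(2*(-2166)**2*(11 - 2166)) = 1/(2*4691556*(-2155)) = 1/(-20220606360) = -1/20220606360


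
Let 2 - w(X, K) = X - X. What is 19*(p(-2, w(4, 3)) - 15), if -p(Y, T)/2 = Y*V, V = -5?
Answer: -665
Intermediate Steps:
w(X, K) = 2 (w(X, K) = 2 - (X - X) = 2 - 1*0 = 2 + 0 = 2)
p(Y, T) = 10*Y (p(Y, T) = -2*Y*(-5) = -(-10)*Y = 10*Y)
19*(p(-2, w(4, 3)) - 15) = 19*(10*(-2) - 15) = 19*(-20 - 15) = 19*(-35) = -665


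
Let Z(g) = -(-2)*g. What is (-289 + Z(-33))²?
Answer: 126025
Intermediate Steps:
Z(g) = 2*g
(-289 + Z(-33))² = (-289 + 2*(-33))² = (-289 - 66)² = (-355)² = 126025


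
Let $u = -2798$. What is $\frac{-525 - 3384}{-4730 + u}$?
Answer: $\frac{3909}{7528} \approx 0.51926$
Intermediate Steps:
$\frac{-525 - 3384}{-4730 + u} = \frac{-525 - 3384}{-4730 - 2798} = - \frac{3909}{-7528} = \left(-3909\right) \left(- \frac{1}{7528}\right) = \frac{3909}{7528}$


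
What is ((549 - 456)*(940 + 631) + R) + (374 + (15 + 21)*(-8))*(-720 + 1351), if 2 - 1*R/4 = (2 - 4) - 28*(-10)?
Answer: 199265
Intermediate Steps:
R = -1104 (R = 8 - 4*((2 - 4) - 28*(-10)) = 8 - 4*(-2 + 280) = 8 - 4*278 = 8 - 1112 = -1104)
((549 - 456)*(940 + 631) + R) + (374 + (15 + 21)*(-8))*(-720 + 1351) = ((549 - 456)*(940 + 631) - 1104) + (374 + (15 + 21)*(-8))*(-720 + 1351) = (93*1571 - 1104) + (374 + 36*(-8))*631 = (146103 - 1104) + (374 - 288)*631 = 144999 + 86*631 = 144999 + 54266 = 199265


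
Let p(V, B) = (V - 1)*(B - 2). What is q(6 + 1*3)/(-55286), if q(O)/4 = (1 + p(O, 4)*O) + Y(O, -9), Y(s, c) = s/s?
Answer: -292/27643 ≈ -0.010563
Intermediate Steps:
Y(s, c) = 1
p(V, B) = (-1 + V)*(-2 + B)
q(O) = 8 + 4*O*(-2 + 2*O) (q(O) = 4*((1 + (2 - 1*4 - 2*O + 4*O)*O) + 1) = 4*((1 + (2 - 4 - 2*O + 4*O)*O) + 1) = 4*((1 + (-2 + 2*O)*O) + 1) = 4*((1 + O*(-2 + 2*O)) + 1) = 4*(2 + O*(-2 + 2*O)) = 8 + 4*O*(-2 + 2*O))
q(6 + 1*3)/(-55286) = (8 + 8*(6 + 1*3)*(-1 + (6 + 1*3)))/(-55286) = (8 + 8*(6 + 3)*(-1 + (6 + 3)))*(-1/55286) = (8 + 8*9*(-1 + 9))*(-1/55286) = (8 + 8*9*8)*(-1/55286) = (8 + 576)*(-1/55286) = 584*(-1/55286) = -292/27643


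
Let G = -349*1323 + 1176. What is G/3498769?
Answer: -460551/3498769 ≈ -0.13163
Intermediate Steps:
G = -460551 (G = -461727 + 1176 = -460551)
G/3498769 = -460551/3498769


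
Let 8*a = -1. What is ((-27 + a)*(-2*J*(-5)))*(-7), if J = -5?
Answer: -37975/4 ≈ -9493.8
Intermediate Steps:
a = -⅛ (a = (⅛)*(-1) = -⅛ ≈ -0.12500)
((-27 + a)*(-2*J*(-5)))*(-7) = ((-27 - ⅛)*(-2*(-5)*(-5)))*(-7) = -1085*(-5)/4*(-7) = -217/8*(-50)*(-7) = (5425/4)*(-7) = -37975/4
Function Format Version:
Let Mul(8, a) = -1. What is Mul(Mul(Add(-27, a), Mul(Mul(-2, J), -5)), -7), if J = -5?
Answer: Rational(-37975, 4) ≈ -9493.8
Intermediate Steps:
a = Rational(-1, 8) (a = Mul(Rational(1, 8), -1) = Rational(-1, 8) ≈ -0.12500)
Mul(Mul(Add(-27, a), Mul(Mul(-2, J), -5)), -7) = Mul(Mul(Add(-27, Rational(-1, 8)), Mul(Mul(-2, -5), -5)), -7) = Mul(Mul(Rational(-217, 8), Mul(10, -5)), -7) = Mul(Mul(Rational(-217, 8), -50), -7) = Mul(Rational(5425, 4), -7) = Rational(-37975, 4)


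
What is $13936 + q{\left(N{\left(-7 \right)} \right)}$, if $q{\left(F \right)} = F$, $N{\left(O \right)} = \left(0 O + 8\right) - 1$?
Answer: $13943$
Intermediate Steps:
$N{\left(O \right)} = 7$ ($N{\left(O \right)} = \left(0 + 8\right) - 1 = 8 - 1 = 7$)
$13936 + q{\left(N{\left(-7 \right)} \right)} = 13936 + 7 = 13943$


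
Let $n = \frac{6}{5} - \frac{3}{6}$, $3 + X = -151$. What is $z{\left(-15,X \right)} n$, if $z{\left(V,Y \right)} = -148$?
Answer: $- \frac{518}{5} \approx -103.6$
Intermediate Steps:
$X = -154$ ($X = -3 - 151 = -154$)
$n = \frac{7}{10}$ ($n = 6 \cdot \frac{1}{5} - \frac{1}{2} = \frac{6}{5} - \frac{1}{2} = \frac{7}{10} \approx 0.7$)
$z{\left(-15,X \right)} n = \left(-148\right) \frac{7}{10} = - \frac{518}{5}$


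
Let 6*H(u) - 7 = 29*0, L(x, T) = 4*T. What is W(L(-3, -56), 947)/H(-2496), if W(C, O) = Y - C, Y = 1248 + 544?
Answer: 1728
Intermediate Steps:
Y = 1792
W(C, O) = 1792 - C
H(u) = 7/6 (H(u) = 7/6 + (29*0)/6 = 7/6 + (1/6)*0 = 7/6 + 0 = 7/6)
W(L(-3, -56), 947)/H(-2496) = (1792 - 4*(-56))/(7/6) = (1792 - 1*(-224))*(6/7) = (1792 + 224)*(6/7) = 2016*(6/7) = 1728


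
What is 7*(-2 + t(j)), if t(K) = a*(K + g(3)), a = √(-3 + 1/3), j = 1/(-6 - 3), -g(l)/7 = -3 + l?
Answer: -14 - 14*I*√6/27 ≈ -14.0 - 1.2701*I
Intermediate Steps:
g(l) = 21 - 7*l (g(l) = -7*(-3 + l) = 21 - 7*l)
j = -⅑ (j = 1/(-9) = -⅑ ≈ -0.11111)
a = 2*I*√6/3 (a = √(-3 + 1*(⅓)) = √(-3 + ⅓) = √(-8/3) = 2*I*√6/3 ≈ 1.633*I)
t(K) = 2*I*K*√6/3 (t(K) = (2*I*√6/3)*(K + (21 - 7*3)) = (2*I*√6/3)*(K + (21 - 21)) = (2*I*√6/3)*(K + 0) = (2*I*√6/3)*K = 2*I*K*√6/3)
7*(-2 + t(j)) = 7*(-2 + (⅔)*I*(-⅑)*√6) = 7*(-2 - 2*I*√6/27) = -14 - 14*I*√6/27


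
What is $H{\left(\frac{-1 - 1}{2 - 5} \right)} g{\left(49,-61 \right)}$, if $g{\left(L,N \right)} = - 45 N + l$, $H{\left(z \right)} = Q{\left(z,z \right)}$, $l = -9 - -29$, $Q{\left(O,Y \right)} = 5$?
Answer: $13825$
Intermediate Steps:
$l = 20$ ($l = -9 + 29 = 20$)
$H{\left(z \right)} = 5$
$g{\left(L,N \right)} = 20 - 45 N$ ($g{\left(L,N \right)} = - 45 N + 20 = 20 - 45 N$)
$H{\left(\frac{-1 - 1}{2 - 5} \right)} g{\left(49,-61 \right)} = 5 \left(20 - -2745\right) = 5 \left(20 + 2745\right) = 5 \cdot 2765 = 13825$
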